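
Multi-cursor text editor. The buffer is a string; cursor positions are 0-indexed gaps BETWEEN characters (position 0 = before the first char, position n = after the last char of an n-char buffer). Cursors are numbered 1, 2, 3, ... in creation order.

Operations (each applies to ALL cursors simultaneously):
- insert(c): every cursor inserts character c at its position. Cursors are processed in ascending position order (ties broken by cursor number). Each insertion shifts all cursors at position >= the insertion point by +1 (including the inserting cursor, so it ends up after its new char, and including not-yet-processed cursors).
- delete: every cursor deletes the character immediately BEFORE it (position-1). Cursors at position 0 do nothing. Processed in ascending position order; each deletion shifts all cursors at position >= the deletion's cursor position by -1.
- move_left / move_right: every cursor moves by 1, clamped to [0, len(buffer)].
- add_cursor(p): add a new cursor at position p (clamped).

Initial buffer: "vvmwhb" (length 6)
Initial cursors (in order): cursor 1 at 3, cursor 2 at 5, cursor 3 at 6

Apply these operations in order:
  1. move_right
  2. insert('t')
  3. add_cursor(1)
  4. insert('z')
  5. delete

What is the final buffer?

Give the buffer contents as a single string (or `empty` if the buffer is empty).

Answer: vvmwthbtt

Derivation:
After op 1 (move_right): buffer="vvmwhb" (len 6), cursors c1@4 c2@6 c3@6, authorship ......
After op 2 (insert('t')): buffer="vvmwthbtt" (len 9), cursors c1@5 c2@9 c3@9, authorship ....1..23
After op 3 (add_cursor(1)): buffer="vvmwthbtt" (len 9), cursors c4@1 c1@5 c2@9 c3@9, authorship ....1..23
After op 4 (insert('z')): buffer="vzvmwtzhbttzz" (len 13), cursors c4@2 c1@7 c2@13 c3@13, authorship .4...11..2323
After op 5 (delete): buffer="vvmwthbtt" (len 9), cursors c4@1 c1@5 c2@9 c3@9, authorship ....1..23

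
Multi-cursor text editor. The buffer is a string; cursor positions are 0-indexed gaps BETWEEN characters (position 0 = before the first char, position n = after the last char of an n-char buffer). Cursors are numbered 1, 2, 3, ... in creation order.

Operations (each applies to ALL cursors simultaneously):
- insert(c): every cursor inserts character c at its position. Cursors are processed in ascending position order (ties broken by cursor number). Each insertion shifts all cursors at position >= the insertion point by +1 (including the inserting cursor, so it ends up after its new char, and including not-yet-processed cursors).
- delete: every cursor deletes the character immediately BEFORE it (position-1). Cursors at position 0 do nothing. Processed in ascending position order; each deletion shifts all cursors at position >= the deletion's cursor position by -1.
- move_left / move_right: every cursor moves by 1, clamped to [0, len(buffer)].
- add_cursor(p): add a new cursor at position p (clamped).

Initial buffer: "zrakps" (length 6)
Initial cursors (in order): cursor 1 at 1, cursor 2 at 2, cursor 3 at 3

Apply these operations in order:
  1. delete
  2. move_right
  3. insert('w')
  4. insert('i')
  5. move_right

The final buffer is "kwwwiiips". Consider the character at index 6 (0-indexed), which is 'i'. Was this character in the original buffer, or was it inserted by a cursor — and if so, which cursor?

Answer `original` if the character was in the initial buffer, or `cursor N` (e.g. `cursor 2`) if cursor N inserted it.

Answer: cursor 3

Derivation:
After op 1 (delete): buffer="kps" (len 3), cursors c1@0 c2@0 c3@0, authorship ...
After op 2 (move_right): buffer="kps" (len 3), cursors c1@1 c2@1 c3@1, authorship ...
After op 3 (insert('w')): buffer="kwwwps" (len 6), cursors c1@4 c2@4 c3@4, authorship .123..
After op 4 (insert('i')): buffer="kwwwiiips" (len 9), cursors c1@7 c2@7 c3@7, authorship .123123..
After op 5 (move_right): buffer="kwwwiiips" (len 9), cursors c1@8 c2@8 c3@8, authorship .123123..
Authorship (.=original, N=cursor N): . 1 2 3 1 2 3 . .
Index 6: author = 3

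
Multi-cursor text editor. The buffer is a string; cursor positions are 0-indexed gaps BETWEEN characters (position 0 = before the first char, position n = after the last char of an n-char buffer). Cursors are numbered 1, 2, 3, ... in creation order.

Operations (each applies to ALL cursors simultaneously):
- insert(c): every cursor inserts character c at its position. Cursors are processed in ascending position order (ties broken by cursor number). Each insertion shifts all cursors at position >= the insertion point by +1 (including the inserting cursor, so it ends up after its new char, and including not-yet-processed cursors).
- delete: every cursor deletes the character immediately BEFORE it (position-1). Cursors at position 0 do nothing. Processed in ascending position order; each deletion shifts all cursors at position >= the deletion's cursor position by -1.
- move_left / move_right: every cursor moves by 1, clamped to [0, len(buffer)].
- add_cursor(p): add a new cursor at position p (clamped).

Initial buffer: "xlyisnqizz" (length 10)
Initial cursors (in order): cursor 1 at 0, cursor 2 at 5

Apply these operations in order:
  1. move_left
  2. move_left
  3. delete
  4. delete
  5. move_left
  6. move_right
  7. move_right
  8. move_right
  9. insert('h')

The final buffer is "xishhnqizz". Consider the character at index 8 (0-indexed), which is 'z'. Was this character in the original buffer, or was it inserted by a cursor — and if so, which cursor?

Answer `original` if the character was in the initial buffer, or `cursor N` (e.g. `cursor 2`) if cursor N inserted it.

Answer: original

Derivation:
After op 1 (move_left): buffer="xlyisnqizz" (len 10), cursors c1@0 c2@4, authorship ..........
After op 2 (move_left): buffer="xlyisnqizz" (len 10), cursors c1@0 c2@3, authorship ..........
After op 3 (delete): buffer="xlisnqizz" (len 9), cursors c1@0 c2@2, authorship .........
After op 4 (delete): buffer="xisnqizz" (len 8), cursors c1@0 c2@1, authorship ........
After op 5 (move_left): buffer="xisnqizz" (len 8), cursors c1@0 c2@0, authorship ........
After op 6 (move_right): buffer="xisnqizz" (len 8), cursors c1@1 c2@1, authorship ........
After op 7 (move_right): buffer="xisnqizz" (len 8), cursors c1@2 c2@2, authorship ........
After op 8 (move_right): buffer="xisnqizz" (len 8), cursors c1@3 c2@3, authorship ........
After op 9 (insert('h')): buffer="xishhnqizz" (len 10), cursors c1@5 c2@5, authorship ...12.....
Authorship (.=original, N=cursor N): . . . 1 2 . . . . .
Index 8: author = original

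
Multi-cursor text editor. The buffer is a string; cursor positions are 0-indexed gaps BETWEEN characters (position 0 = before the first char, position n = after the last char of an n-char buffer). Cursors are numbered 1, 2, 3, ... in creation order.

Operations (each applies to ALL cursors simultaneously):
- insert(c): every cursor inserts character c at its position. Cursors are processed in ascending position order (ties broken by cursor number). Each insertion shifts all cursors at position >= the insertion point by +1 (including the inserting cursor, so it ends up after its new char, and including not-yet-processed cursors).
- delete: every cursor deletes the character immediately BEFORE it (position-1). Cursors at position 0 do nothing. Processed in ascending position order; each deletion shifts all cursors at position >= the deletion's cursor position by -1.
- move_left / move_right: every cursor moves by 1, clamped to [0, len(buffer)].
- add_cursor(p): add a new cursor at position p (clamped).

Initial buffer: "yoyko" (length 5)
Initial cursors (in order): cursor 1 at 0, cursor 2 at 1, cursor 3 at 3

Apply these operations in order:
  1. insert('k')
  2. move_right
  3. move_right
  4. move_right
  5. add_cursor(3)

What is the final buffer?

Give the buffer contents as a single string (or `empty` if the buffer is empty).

Answer: kykoykko

Derivation:
After op 1 (insert('k')): buffer="kykoykko" (len 8), cursors c1@1 c2@3 c3@6, authorship 1.2..3..
After op 2 (move_right): buffer="kykoykko" (len 8), cursors c1@2 c2@4 c3@7, authorship 1.2..3..
After op 3 (move_right): buffer="kykoykko" (len 8), cursors c1@3 c2@5 c3@8, authorship 1.2..3..
After op 4 (move_right): buffer="kykoykko" (len 8), cursors c1@4 c2@6 c3@8, authorship 1.2..3..
After op 5 (add_cursor(3)): buffer="kykoykko" (len 8), cursors c4@3 c1@4 c2@6 c3@8, authorship 1.2..3..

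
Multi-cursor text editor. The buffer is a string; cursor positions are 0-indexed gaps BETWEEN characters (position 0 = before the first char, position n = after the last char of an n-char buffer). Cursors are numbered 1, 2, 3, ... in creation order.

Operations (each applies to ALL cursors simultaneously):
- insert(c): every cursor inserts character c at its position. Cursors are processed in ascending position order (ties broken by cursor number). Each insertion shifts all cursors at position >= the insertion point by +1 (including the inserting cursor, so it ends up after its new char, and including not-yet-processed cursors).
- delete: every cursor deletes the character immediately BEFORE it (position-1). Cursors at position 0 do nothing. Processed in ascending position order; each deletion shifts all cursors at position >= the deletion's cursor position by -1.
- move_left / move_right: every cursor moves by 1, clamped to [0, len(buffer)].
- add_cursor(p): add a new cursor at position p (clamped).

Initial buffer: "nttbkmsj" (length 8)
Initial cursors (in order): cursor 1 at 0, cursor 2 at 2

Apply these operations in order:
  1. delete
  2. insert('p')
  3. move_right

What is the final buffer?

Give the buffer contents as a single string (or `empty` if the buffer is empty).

After op 1 (delete): buffer="ntbkmsj" (len 7), cursors c1@0 c2@1, authorship .......
After op 2 (insert('p')): buffer="pnptbkmsj" (len 9), cursors c1@1 c2@3, authorship 1.2......
After op 3 (move_right): buffer="pnptbkmsj" (len 9), cursors c1@2 c2@4, authorship 1.2......

Answer: pnptbkmsj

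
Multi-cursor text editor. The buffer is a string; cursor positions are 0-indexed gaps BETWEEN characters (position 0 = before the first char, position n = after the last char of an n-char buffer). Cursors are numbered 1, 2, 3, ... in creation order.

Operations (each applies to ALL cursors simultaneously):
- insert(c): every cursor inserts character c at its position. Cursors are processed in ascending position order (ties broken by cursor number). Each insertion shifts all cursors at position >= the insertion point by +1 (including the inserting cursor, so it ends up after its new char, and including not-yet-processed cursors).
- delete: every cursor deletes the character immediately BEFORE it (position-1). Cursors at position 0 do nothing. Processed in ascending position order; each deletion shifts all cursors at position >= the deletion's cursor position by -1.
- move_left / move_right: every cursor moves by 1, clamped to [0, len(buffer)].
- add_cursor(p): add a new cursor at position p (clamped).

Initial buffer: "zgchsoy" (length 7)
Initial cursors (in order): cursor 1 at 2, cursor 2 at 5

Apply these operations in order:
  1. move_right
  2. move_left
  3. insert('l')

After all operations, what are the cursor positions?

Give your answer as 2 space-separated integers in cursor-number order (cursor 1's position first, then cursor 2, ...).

After op 1 (move_right): buffer="zgchsoy" (len 7), cursors c1@3 c2@6, authorship .......
After op 2 (move_left): buffer="zgchsoy" (len 7), cursors c1@2 c2@5, authorship .......
After op 3 (insert('l')): buffer="zglchsloy" (len 9), cursors c1@3 c2@7, authorship ..1...2..

Answer: 3 7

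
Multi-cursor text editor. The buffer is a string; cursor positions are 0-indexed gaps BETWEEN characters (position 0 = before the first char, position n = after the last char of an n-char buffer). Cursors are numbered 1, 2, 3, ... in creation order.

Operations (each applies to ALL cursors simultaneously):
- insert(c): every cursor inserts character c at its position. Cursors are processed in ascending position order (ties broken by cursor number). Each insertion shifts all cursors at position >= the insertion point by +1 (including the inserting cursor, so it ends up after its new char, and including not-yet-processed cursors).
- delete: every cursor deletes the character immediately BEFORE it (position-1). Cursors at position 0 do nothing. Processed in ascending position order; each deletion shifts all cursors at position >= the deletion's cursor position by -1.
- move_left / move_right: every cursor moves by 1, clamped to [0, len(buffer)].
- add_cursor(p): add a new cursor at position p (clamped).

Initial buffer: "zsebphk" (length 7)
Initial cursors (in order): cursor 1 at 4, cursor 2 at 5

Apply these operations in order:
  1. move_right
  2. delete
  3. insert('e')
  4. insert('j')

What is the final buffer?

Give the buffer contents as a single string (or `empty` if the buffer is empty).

Answer: zsebeejjk

Derivation:
After op 1 (move_right): buffer="zsebphk" (len 7), cursors c1@5 c2@6, authorship .......
After op 2 (delete): buffer="zsebk" (len 5), cursors c1@4 c2@4, authorship .....
After op 3 (insert('e')): buffer="zsebeek" (len 7), cursors c1@6 c2@6, authorship ....12.
After op 4 (insert('j')): buffer="zsebeejjk" (len 9), cursors c1@8 c2@8, authorship ....1212.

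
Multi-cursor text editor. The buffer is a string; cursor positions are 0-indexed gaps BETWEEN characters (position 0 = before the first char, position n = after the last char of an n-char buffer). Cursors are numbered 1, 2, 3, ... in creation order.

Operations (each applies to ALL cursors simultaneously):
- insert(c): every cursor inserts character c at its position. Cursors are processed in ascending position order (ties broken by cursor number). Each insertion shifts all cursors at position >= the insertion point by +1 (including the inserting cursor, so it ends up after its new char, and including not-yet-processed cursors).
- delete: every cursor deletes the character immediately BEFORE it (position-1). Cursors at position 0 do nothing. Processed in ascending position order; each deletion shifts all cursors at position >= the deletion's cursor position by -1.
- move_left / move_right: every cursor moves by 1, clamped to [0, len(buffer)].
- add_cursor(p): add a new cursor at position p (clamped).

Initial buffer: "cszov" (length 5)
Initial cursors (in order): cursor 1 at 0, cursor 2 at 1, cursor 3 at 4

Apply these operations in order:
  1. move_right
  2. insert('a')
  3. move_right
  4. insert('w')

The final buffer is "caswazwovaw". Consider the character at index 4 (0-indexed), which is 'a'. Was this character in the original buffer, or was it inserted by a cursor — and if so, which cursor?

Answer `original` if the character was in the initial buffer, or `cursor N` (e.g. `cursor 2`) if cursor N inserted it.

After op 1 (move_right): buffer="cszov" (len 5), cursors c1@1 c2@2 c3@5, authorship .....
After op 2 (insert('a')): buffer="casazova" (len 8), cursors c1@2 c2@4 c3@8, authorship .1.2...3
After op 3 (move_right): buffer="casazova" (len 8), cursors c1@3 c2@5 c3@8, authorship .1.2...3
After op 4 (insert('w')): buffer="caswazwovaw" (len 11), cursors c1@4 c2@7 c3@11, authorship .1.12.2..33
Authorship (.=original, N=cursor N): . 1 . 1 2 . 2 . . 3 3
Index 4: author = 2

Answer: cursor 2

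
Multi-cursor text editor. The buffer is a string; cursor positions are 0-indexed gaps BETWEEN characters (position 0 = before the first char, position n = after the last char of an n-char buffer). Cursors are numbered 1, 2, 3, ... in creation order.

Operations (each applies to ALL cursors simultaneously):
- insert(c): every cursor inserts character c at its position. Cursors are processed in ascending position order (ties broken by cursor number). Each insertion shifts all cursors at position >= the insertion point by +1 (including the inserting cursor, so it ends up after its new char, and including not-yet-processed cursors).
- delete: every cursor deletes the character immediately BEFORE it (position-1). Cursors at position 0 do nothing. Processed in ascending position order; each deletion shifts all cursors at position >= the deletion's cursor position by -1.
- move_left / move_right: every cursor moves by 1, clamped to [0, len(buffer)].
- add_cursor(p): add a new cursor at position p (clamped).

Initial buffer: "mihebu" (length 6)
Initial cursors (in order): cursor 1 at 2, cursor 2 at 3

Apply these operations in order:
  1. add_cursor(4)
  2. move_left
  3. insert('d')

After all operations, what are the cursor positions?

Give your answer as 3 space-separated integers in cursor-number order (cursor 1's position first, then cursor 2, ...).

Answer: 2 4 6

Derivation:
After op 1 (add_cursor(4)): buffer="mihebu" (len 6), cursors c1@2 c2@3 c3@4, authorship ......
After op 2 (move_left): buffer="mihebu" (len 6), cursors c1@1 c2@2 c3@3, authorship ......
After op 3 (insert('d')): buffer="mdidhdebu" (len 9), cursors c1@2 c2@4 c3@6, authorship .1.2.3...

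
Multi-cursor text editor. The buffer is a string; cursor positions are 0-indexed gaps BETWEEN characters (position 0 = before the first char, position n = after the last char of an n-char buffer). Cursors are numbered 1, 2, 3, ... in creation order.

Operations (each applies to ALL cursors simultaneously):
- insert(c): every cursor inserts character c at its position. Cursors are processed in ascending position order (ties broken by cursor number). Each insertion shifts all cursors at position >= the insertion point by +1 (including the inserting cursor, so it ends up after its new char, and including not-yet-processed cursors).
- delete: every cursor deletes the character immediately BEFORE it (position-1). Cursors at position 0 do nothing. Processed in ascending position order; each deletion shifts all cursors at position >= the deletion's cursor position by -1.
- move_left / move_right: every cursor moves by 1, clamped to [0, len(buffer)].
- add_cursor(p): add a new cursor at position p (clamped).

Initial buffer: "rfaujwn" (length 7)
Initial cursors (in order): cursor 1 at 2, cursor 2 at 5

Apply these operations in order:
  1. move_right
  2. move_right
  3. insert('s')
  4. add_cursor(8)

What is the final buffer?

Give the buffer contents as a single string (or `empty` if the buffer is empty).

After op 1 (move_right): buffer="rfaujwn" (len 7), cursors c1@3 c2@6, authorship .......
After op 2 (move_right): buffer="rfaujwn" (len 7), cursors c1@4 c2@7, authorship .......
After op 3 (insert('s')): buffer="rfausjwns" (len 9), cursors c1@5 c2@9, authorship ....1...2
After op 4 (add_cursor(8)): buffer="rfausjwns" (len 9), cursors c1@5 c3@8 c2@9, authorship ....1...2

Answer: rfausjwns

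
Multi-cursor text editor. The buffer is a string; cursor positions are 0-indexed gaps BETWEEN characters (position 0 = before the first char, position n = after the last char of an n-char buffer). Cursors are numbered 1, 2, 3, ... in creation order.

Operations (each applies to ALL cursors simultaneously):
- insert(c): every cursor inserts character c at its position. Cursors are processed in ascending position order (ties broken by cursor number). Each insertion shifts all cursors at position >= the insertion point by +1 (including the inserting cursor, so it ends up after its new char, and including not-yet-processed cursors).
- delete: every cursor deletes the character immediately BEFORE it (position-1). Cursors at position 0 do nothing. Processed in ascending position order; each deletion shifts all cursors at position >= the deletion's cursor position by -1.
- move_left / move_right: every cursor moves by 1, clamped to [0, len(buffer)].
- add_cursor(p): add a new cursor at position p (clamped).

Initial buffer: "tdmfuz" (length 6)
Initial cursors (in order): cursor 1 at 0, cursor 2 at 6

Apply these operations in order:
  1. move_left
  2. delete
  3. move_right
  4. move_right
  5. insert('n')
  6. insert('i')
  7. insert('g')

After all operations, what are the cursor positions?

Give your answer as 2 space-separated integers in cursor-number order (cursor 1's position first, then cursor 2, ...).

After op 1 (move_left): buffer="tdmfuz" (len 6), cursors c1@0 c2@5, authorship ......
After op 2 (delete): buffer="tdmfz" (len 5), cursors c1@0 c2@4, authorship .....
After op 3 (move_right): buffer="tdmfz" (len 5), cursors c1@1 c2@5, authorship .....
After op 4 (move_right): buffer="tdmfz" (len 5), cursors c1@2 c2@5, authorship .....
After op 5 (insert('n')): buffer="tdnmfzn" (len 7), cursors c1@3 c2@7, authorship ..1...2
After op 6 (insert('i')): buffer="tdnimfzni" (len 9), cursors c1@4 c2@9, authorship ..11...22
After op 7 (insert('g')): buffer="tdnigmfznig" (len 11), cursors c1@5 c2@11, authorship ..111...222

Answer: 5 11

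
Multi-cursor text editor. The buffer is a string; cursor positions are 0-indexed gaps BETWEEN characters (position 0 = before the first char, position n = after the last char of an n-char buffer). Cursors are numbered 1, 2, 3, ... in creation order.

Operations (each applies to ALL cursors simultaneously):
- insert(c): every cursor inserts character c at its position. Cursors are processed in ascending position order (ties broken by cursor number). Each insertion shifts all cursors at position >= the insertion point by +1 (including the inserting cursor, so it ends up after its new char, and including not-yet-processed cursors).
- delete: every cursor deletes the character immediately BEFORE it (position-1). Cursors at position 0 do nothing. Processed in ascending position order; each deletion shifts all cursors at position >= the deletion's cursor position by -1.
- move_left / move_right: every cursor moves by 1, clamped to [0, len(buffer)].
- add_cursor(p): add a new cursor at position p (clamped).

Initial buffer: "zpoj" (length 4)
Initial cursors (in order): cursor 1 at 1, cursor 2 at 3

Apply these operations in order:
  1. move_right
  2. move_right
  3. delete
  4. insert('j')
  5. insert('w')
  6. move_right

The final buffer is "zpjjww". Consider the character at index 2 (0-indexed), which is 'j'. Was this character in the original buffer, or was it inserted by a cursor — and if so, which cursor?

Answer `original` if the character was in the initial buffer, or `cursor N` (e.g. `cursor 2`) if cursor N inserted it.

Answer: cursor 1

Derivation:
After op 1 (move_right): buffer="zpoj" (len 4), cursors c1@2 c2@4, authorship ....
After op 2 (move_right): buffer="zpoj" (len 4), cursors c1@3 c2@4, authorship ....
After op 3 (delete): buffer="zp" (len 2), cursors c1@2 c2@2, authorship ..
After op 4 (insert('j')): buffer="zpjj" (len 4), cursors c1@4 c2@4, authorship ..12
After op 5 (insert('w')): buffer="zpjjww" (len 6), cursors c1@6 c2@6, authorship ..1212
After op 6 (move_right): buffer="zpjjww" (len 6), cursors c1@6 c2@6, authorship ..1212
Authorship (.=original, N=cursor N): . . 1 2 1 2
Index 2: author = 1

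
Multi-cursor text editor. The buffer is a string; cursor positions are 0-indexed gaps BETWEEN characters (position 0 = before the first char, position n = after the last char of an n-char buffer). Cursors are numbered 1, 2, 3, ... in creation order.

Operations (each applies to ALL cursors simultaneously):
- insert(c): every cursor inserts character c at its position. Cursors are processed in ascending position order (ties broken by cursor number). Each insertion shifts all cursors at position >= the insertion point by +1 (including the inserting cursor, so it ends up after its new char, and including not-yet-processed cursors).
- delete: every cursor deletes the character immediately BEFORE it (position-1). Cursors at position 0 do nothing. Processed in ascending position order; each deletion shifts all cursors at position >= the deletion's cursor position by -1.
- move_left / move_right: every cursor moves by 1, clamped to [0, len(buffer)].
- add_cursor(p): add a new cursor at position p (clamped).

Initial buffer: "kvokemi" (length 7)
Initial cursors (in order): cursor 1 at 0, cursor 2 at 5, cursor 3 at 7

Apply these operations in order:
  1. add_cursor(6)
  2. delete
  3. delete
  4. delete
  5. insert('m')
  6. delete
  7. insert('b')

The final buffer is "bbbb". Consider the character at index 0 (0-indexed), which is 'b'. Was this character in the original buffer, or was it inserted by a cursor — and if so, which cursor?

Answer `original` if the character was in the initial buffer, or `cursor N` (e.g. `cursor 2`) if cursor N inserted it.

After op 1 (add_cursor(6)): buffer="kvokemi" (len 7), cursors c1@0 c2@5 c4@6 c3@7, authorship .......
After op 2 (delete): buffer="kvok" (len 4), cursors c1@0 c2@4 c3@4 c4@4, authorship ....
After op 3 (delete): buffer="k" (len 1), cursors c1@0 c2@1 c3@1 c4@1, authorship .
After op 4 (delete): buffer="" (len 0), cursors c1@0 c2@0 c3@0 c4@0, authorship 
After op 5 (insert('m')): buffer="mmmm" (len 4), cursors c1@4 c2@4 c3@4 c4@4, authorship 1234
After op 6 (delete): buffer="" (len 0), cursors c1@0 c2@0 c3@0 c4@0, authorship 
After op 7 (insert('b')): buffer="bbbb" (len 4), cursors c1@4 c2@4 c3@4 c4@4, authorship 1234
Authorship (.=original, N=cursor N): 1 2 3 4
Index 0: author = 1

Answer: cursor 1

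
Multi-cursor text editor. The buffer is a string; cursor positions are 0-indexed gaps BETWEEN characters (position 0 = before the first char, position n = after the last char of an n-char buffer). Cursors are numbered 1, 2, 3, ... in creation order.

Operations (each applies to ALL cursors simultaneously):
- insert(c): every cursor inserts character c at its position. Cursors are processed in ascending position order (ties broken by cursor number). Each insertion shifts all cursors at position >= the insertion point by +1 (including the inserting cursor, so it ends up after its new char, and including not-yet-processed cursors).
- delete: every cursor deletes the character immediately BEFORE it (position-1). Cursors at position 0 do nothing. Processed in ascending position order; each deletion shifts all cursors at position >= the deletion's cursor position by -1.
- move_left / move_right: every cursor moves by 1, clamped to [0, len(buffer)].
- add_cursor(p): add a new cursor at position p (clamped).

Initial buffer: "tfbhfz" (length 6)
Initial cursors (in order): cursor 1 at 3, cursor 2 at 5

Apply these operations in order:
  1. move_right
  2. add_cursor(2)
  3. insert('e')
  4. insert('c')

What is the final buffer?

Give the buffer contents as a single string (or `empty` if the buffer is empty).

After op 1 (move_right): buffer="tfbhfz" (len 6), cursors c1@4 c2@6, authorship ......
After op 2 (add_cursor(2)): buffer="tfbhfz" (len 6), cursors c3@2 c1@4 c2@6, authorship ......
After op 3 (insert('e')): buffer="tfebhefze" (len 9), cursors c3@3 c1@6 c2@9, authorship ..3..1..2
After op 4 (insert('c')): buffer="tfecbhecfzec" (len 12), cursors c3@4 c1@8 c2@12, authorship ..33..11..22

Answer: tfecbhecfzec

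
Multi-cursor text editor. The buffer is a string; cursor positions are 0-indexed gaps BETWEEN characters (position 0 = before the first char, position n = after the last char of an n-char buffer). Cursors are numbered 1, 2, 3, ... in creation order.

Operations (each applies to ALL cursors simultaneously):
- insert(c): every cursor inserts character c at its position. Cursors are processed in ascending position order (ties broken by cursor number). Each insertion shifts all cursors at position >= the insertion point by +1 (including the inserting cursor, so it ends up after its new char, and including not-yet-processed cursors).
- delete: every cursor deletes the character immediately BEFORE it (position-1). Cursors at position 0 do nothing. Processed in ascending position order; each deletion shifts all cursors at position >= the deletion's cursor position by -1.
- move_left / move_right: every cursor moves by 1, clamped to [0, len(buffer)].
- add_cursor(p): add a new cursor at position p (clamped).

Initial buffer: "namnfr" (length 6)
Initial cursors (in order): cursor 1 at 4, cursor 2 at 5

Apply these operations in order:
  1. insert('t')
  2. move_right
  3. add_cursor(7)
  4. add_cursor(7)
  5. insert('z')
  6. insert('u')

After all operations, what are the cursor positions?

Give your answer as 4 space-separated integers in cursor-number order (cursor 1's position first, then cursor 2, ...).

Answer: 8 16 13 13

Derivation:
After op 1 (insert('t')): buffer="namntftr" (len 8), cursors c1@5 c2@7, authorship ....1.2.
After op 2 (move_right): buffer="namntftr" (len 8), cursors c1@6 c2@8, authorship ....1.2.
After op 3 (add_cursor(7)): buffer="namntftr" (len 8), cursors c1@6 c3@7 c2@8, authorship ....1.2.
After op 4 (add_cursor(7)): buffer="namntftr" (len 8), cursors c1@6 c3@7 c4@7 c2@8, authorship ....1.2.
After op 5 (insert('z')): buffer="namntfztzzrz" (len 12), cursors c1@7 c3@10 c4@10 c2@12, authorship ....1.1234.2
After op 6 (insert('u')): buffer="namntfzutzzuurzu" (len 16), cursors c1@8 c3@13 c4@13 c2@16, authorship ....1.1123434.22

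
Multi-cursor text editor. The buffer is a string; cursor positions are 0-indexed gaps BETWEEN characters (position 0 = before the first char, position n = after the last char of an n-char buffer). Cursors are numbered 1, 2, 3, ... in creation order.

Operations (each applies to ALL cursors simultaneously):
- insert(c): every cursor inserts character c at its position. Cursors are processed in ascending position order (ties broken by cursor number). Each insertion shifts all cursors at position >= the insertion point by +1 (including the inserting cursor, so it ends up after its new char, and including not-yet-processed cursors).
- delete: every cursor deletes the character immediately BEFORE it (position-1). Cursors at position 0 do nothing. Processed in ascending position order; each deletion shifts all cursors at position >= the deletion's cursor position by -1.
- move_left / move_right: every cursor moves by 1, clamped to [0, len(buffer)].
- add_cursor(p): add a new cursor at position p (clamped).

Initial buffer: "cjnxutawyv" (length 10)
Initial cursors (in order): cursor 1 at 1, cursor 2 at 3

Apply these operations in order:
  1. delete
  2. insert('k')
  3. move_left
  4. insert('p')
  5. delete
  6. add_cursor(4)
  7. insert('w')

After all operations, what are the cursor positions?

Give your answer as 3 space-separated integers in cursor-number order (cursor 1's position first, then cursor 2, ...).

After op 1 (delete): buffer="jxutawyv" (len 8), cursors c1@0 c2@1, authorship ........
After op 2 (insert('k')): buffer="kjkxutawyv" (len 10), cursors c1@1 c2@3, authorship 1.2.......
After op 3 (move_left): buffer="kjkxutawyv" (len 10), cursors c1@0 c2@2, authorship 1.2.......
After op 4 (insert('p')): buffer="pkjpkxutawyv" (len 12), cursors c1@1 c2@4, authorship 11.22.......
After op 5 (delete): buffer="kjkxutawyv" (len 10), cursors c1@0 c2@2, authorship 1.2.......
After op 6 (add_cursor(4)): buffer="kjkxutawyv" (len 10), cursors c1@0 c2@2 c3@4, authorship 1.2.......
After op 7 (insert('w')): buffer="wkjwkxwutawyv" (len 13), cursors c1@1 c2@4 c3@7, authorship 11.22.3......

Answer: 1 4 7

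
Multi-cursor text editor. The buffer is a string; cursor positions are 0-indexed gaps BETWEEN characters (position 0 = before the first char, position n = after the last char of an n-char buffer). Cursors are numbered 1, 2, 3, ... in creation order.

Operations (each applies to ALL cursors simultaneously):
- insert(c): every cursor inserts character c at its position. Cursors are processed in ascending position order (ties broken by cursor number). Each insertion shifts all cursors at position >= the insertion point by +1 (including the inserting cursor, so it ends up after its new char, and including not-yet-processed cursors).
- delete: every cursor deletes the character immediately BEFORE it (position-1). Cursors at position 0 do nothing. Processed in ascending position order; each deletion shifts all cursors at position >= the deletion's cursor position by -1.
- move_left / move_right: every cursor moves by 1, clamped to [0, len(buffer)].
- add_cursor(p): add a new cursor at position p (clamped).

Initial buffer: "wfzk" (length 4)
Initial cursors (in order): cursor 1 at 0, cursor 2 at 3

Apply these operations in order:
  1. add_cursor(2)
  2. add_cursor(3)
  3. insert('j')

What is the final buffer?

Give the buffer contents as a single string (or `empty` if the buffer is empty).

After op 1 (add_cursor(2)): buffer="wfzk" (len 4), cursors c1@0 c3@2 c2@3, authorship ....
After op 2 (add_cursor(3)): buffer="wfzk" (len 4), cursors c1@0 c3@2 c2@3 c4@3, authorship ....
After op 3 (insert('j')): buffer="jwfjzjjk" (len 8), cursors c1@1 c3@4 c2@7 c4@7, authorship 1..3.24.

Answer: jwfjzjjk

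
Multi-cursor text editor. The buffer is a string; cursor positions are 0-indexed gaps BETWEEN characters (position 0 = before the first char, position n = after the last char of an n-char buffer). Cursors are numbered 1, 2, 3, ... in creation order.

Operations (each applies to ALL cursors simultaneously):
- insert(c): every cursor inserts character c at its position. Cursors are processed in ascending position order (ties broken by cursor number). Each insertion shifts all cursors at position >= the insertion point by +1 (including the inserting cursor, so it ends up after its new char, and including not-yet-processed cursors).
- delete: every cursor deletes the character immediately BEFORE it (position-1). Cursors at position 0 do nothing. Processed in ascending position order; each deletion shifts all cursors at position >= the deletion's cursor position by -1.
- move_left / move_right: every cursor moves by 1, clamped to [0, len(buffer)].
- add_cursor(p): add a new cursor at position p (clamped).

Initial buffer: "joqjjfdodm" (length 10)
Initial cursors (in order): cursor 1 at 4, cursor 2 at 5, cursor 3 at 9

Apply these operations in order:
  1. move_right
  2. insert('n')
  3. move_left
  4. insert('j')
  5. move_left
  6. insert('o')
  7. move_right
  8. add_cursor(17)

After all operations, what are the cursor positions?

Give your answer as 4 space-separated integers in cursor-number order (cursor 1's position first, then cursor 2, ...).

Answer: 7 11 18 17

Derivation:
After op 1 (move_right): buffer="joqjjfdodm" (len 10), cursors c1@5 c2@6 c3@10, authorship ..........
After op 2 (insert('n')): buffer="joqjjnfndodmn" (len 13), cursors c1@6 c2@8 c3@13, authorship .....1.2....3
After op 3 (move_left): buffer="joqjjnfndodmn" (len 13), cursors c1@5 c2@7 c3@12, authorship .....1.2....3
After op 4 (insert('j')): buffer="joqjjjnfjndodmjn" (len 16), cursors c1@6 c2@9 c3@15, authorship .....11.22....33
After op 5 (move_left): buffer="joqjjjnfjndodmjn" (len 16), cursors c1@5 c2@8 c3@14, authorship .....11.22....33
After op 6 (insert('o')): buffer="joqjjojnfojndodmojn" (len 19), cursors c1@6 c2@10 c3@17, authorship .....111.222....333
After op 7 (move_right): buffer="joqjjojnfojndodmojn" (len 19), cursors c1@7 c2@11 c3@18, authorship .....111.222....333
After op 8 (add_cursor(17)): buffer="joqjjojnfojndodmojn" (len 19), cursors c1@7 c2@11 c4@17 c3@18, authorship .....111.222....333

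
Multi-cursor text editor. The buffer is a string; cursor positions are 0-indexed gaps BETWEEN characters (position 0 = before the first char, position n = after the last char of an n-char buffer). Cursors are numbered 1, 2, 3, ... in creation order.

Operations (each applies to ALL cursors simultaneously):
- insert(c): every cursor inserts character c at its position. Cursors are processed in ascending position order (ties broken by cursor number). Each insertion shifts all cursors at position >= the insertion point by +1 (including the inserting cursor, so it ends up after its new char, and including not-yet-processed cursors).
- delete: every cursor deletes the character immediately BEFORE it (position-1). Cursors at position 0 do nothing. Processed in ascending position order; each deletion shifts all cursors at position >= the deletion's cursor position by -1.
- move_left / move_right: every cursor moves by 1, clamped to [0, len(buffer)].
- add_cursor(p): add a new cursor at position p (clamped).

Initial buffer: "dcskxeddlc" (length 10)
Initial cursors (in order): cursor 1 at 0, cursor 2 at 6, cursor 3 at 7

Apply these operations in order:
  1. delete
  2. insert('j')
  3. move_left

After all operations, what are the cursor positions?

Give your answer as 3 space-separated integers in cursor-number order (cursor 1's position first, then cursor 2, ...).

Answer: 0 7 7

Derivation:
After op 1 (delete): buffer="dcskxdlc" (len 8), cursors c1@0 c2@5 c3@5, authorship ........
After op 2 (insert('j')): buffer="jdcskxjjdlc" (len 11), cursors c1@1 c2@8 c3@8, authorship 1.....23...
After op 3 (move_left): buffer="jdcskxjjdlc" (len 11), cursors c1@0 c2@7 c3@7, authorship 1.....23...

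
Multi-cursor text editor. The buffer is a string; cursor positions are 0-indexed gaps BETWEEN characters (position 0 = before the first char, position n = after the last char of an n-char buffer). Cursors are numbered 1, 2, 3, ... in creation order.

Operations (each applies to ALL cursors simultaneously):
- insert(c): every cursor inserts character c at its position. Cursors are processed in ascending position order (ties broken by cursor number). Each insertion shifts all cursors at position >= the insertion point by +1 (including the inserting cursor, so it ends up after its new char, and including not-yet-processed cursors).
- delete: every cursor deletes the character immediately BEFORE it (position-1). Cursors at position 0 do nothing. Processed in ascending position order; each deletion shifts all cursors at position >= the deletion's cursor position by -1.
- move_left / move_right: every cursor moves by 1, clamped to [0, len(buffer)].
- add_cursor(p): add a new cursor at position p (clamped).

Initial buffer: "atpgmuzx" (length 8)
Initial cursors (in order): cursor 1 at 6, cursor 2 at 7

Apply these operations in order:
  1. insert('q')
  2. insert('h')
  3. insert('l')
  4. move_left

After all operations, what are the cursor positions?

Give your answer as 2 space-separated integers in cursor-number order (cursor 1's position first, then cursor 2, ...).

After op 1 (insert('q')): buffer="atpgmuqzqx" (len 10), cursors c1@7 c2@9, authorship ......1.2.
After op 2 (insert('h')): buffer="atpgmuqhzqhx" (len 12), cursors c1@8 c2@11, authorship ......11.22.
After op 3 (insert('l')): buffer="atpgmuqhlzqhlx" (len 14), cursors c1@9 c2@13, authorship ......111.222.
After op 4 (move_left): buffer="atpgmuqhlzqhlx" (len 14), cursors c1@8 c2@12, authorship ......111.222.

Answer: 8 12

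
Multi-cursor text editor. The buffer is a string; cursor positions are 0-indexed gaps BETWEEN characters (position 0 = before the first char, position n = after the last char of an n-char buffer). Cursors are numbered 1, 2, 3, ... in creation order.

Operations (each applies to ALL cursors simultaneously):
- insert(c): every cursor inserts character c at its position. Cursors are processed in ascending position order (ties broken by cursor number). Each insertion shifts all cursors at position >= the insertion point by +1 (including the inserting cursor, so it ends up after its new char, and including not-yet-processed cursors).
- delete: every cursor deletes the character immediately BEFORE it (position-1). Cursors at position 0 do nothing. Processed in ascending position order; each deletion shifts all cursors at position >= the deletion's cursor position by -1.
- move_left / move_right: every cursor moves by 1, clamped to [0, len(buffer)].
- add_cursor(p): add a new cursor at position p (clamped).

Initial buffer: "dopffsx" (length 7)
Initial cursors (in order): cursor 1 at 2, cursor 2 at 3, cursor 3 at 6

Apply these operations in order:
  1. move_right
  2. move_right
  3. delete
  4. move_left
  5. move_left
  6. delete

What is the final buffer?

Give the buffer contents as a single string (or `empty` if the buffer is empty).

Answer: ps

Derivation:
After op 1 (move_right): buffer="dopffsx" (len 7), cursors c1@3 c2@4 c3@7, authorship .......
After op 2 (move_right): buffer="dopffsx" (len 7), cursors c1@4 c2@5 c3@7, authorship .......
After op 3 (delete): buffer="dops" (len 4), cursors c1@3 c2@3 c3@4, authorship ....
After op 4 (move_left): buffer="dops" (len 4), cursors c1@2 c2@2 c3@3, authorship ....
After op 5 (move_left): buffer="dops" (len 4), cursors c1@1 c2@1 c3@2, authorship ....
After op 6 (delete): buffer="ps" (len 2), cursors c1@0 c2@0 c3@0, authorship ..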